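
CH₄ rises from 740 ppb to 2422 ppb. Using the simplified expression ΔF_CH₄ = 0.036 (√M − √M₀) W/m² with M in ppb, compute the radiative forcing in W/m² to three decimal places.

ΔF = 0.792 W/m²

CH₄: 0.036 × (√2422 − √740) = 0.036 × (49.2138 − 27.2029) = 0.036 × 22.0109 = 0.7924 W/m².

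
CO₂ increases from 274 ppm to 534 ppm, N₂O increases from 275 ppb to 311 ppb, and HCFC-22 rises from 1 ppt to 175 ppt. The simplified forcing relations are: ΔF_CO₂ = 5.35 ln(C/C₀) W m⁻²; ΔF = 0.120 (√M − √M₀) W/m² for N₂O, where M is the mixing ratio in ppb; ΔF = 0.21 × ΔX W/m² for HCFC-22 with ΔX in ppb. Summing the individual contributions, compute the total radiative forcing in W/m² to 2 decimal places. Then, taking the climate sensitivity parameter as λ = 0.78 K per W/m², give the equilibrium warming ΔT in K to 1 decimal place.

ΔF = 3.73 W/m²; ΔT = 2.9 K

CO₂: 5.35 × ln(534/274) = 5.35 × ln(1.94891) = 5.35 × 0.66727 = 3.5699 W/m².
N₂O: 0.120 × (√311 − √275) = 0.120 × (17.6352 − 16.5831) = 0.120 × 1.0521 = 0.1263 W/m².
HCFC-22: Δ = 175 − 1 = 174 ppt = 0.174 ppb; ΔF = 0.21 × 0.174 = 0.0365 W/m².
Total ΔF = 3.5699 + 0.1263 + 0.0365 = 3.7327 W/m².
ΔT = λ ΔF = 0.78 × 3.73 = 2.9094 K.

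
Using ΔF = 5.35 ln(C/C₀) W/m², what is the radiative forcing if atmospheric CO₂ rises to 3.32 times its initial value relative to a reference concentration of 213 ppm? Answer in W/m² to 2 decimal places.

ΔF = 5.35 × ln(3.32) = 5.35 × 1.19996 = 6.4198 W/m².

ΔF = 6.42 W/m²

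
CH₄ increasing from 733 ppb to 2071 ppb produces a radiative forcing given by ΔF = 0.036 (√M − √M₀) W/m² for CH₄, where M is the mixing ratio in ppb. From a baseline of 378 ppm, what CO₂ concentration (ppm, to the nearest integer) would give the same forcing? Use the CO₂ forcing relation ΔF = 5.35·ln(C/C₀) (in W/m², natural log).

C ≈ 428 ppm

CH₄ forcing: 0.036 × (√2071 − √733) = 0.036 × (45.5082 − 27.0740) = 0.036 × 18.4342 = 0.66363 W/m².
Set 5.35 ln(C/378) = 0.66363: ln(C/378) = 0.66363/5.35 = 0.12404, so C = 378 × e^0.12404 = 378 × 1.13206 = 427.92 ppm.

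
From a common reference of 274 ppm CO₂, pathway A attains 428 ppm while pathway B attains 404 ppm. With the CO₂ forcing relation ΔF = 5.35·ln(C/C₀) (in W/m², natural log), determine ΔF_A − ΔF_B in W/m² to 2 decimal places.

ΔF_A = 5.35 ln(428/274) = 5.35 × 0.44600 = 2.3861 W/m².
ΔF_B = 5.35 ln(404/274) = 5.35 × 0.38829 = 2.0774 W/m².
Difference: 2.3861 − 2.0774 = 0.3087 W/m².
(Equivalently, ΔF_A − ΔF_B = 5.35 ln(428/404) = 5.35 × 0.05771 = 0.3087 W/m².)

ΔF_A − ΔF_B = 0.31 W/m²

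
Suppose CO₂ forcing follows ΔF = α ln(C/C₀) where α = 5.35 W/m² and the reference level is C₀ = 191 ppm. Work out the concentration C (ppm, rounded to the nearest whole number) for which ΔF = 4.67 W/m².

C ≈ 457 ppm

Set 5.35 ln(C/191) = 4.67, so ln(C/191) = 4.67/5.35 = 0.87290.
Then C/191 = e^0.87290 = 2.39384, giving C = 191 × 2.39384 = 457.22 ppm.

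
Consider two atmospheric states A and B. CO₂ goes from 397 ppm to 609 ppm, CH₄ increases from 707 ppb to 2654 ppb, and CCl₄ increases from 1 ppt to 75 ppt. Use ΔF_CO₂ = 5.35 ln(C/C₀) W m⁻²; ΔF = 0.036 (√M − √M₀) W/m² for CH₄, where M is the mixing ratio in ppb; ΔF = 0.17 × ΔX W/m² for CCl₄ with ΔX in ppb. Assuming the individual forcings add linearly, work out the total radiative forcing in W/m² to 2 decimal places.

CO₂: 5.35 × ln(609/397) = 5.35 × ln(1.53401) = 5.35 × 0.42789 = 2.2892 W/m².
CH₄: 0.036 × (√2654 − √707) = 0.036 × (51.5170 − 26.5895) = 0.036 × 24.9275 = 0.8974 W/m².
CCl₄: Δ = 75 − 1 = 74 ppt = 0.074 ppb; ΔF = 0.17 × 0.074 = 0.0126 W/m².
Total ΔF = 2.2892 + 0.8974 + 0.0126 = 3.1992 W/m².

ΔF = 3.20 W/m²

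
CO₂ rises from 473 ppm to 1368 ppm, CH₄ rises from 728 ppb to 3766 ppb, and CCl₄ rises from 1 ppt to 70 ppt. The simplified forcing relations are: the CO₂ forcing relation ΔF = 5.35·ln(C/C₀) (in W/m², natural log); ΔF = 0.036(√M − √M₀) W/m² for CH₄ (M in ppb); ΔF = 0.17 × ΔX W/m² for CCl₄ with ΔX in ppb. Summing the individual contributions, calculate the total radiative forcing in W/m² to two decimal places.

CO₂: 5.35 × ln(1368/473) = 5.35 × ln(2.89218) = 5.35 × 1.06201 = 5.6818 W/m².
CH₄: 0.036 × (√3766 − √728) = 0.036 × (61.3677 − 26.9815) = 0.036 × 34.3862 = 1.2379 W/m².
CCl₄: Δ = 70 − 1 = 69 ppt = 0.069 ppb; ΔF = 0.17 × 0.069 = 0.0117 W/m².
Total ΔF = 5.6818 + 1.2379 + 0.0117 = 6.9314 W/m².

ΔF = 6.93 W/m²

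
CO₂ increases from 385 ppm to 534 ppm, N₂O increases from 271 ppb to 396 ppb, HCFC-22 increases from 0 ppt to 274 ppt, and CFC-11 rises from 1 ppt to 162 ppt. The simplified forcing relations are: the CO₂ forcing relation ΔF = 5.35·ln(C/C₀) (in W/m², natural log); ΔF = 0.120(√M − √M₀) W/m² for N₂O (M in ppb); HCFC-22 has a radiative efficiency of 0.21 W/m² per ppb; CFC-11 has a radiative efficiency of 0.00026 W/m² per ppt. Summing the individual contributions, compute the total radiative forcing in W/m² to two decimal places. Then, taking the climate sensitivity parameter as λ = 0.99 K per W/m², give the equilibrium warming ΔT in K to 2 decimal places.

ΔF = 2.26 W/m²; ΔT = 2.24 K

CO₂: 5.35 × ln(534/385) = 5.35 × ln(1.38701) = 5.35 × 0.32715 = 1.7503 W/m².
N₂O: 0.120 × (√396 − √271) = 0.120 × (19.8997 − 16.4621) = 0.120 × 3.4376 = 0.4125 W/m².
HCFC-22: Δ = 274 − 0 = 274 ppt = 0.274 ppb; ΔF = 0.21 × 0.274 = 0.0575 W/m².
CFC-11: ΔF = 0.00026 × (162 − 1) = 0.00026 × 161 = 0.0419 W/m².
Total ΔF = 1.7503 + 0.4125 + 0.0575 + 0.0419 = 2.2622 W/m².
ΔT = λ ΔF = 0.99 × 2.26 = 2.2374 K.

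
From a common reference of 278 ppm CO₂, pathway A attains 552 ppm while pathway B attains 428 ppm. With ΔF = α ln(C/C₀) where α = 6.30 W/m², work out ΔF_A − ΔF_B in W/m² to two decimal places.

ΔF_A = 6.30 ln(552/278) = 6.30 × 0.68593 = 4.3214 W/m².
ΔF_B = 6.30 ln(428/278) = 6.30 × 0.43150 = 2.7185 W/m².
Difference: 4.3214 − 2.7185 = 1.6029 W/m².

ΔF_A − ΔF_B = 1.60 W/m²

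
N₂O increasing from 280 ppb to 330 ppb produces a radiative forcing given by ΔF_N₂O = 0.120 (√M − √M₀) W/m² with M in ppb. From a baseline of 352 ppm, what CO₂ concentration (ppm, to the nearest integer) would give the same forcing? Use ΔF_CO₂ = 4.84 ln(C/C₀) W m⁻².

N₂O forcing: 0.120 × (√330 − √280) = 0.120 × (18.1659 − 16.7332) = 0.120 × 1.4327 = 0.17192 W/m².
Set 4.84 ln(C/352) = 0.17192: ln(C/352) = 0.17192/4.84 = 0.03552, so C = 352 × e^0.03552 = 352 × 1.03616 = 364.73 ppm.

C ≈ 365 ppm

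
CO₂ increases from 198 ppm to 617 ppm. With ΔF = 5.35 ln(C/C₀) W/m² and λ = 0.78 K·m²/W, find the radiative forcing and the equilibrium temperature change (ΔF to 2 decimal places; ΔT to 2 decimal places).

CO₂: 5.35 × ln(617/198) = 5.35 × ln(3.11616) = 5.35 × 1.13660 = 6.0808 W/m².
ΔT = λ ΔF = 0.78 × 6.08 = 4.7424 K.

ΔF = 6.08 W/m²; ΔT = 4.74 K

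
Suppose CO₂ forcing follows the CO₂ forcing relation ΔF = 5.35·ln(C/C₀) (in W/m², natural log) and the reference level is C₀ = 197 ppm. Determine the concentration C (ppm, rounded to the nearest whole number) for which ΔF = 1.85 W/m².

C ≈ 278 ppm

Set 5.35 ln(C/197) = 1.85, so ln(C/197) = 1.85/5.35 = 0.34579.
Then C/197 = e^0.34579 = 1.41311, giving C = 197 × 1.41311 = 278.38 ppm.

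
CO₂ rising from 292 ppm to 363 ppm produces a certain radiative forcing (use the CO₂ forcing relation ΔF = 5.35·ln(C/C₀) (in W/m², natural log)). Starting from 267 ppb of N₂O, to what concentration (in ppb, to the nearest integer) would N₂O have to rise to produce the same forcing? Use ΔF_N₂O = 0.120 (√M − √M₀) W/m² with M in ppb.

CO₂ forcing: 5.35 × ln(363/292) = 5.35 × 0.217649 = 1.16442 W/m².
Set 0.120(√M − √267) = 1.16442: √M = 1.16442/0.120 + √267 = 9.7035 + 16.3401 = 26.0436.
M = (26.0436)² = 678.27 ppb.

M ≈ 678 ppb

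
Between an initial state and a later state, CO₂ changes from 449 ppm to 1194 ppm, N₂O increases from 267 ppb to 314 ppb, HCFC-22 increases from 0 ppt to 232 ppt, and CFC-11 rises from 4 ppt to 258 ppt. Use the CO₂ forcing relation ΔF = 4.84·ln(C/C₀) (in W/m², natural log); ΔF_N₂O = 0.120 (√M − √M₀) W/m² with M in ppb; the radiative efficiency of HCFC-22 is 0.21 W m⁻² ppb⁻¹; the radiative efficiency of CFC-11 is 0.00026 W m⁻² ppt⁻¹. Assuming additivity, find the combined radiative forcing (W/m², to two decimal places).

CO₂: 4.84 × ln(1194/449) = 4.84 × ln(2.65924) = 4.84 × 0.97804 = 4.7337 W/m².
N₂O: 0.120 × (√314 − √267) = 0.120 × (17.7200 − 16.3401) = 0.120 × 1.3799 = 0.1656 W/m².
HCFC-22: Δ = 232 − 0 = 232 ppt = 0.232 ppb; ΔF = 0.21 × 0.232 = 0.0487 W/m².
CFC-11: ΔF = 0.00026 × (258 − 4) = 0.00026 × 254 = 0.0660 W/m².
Total ΔF = 4.7337 + 0.1656 + 0.0487 + 0.0660 = 5.0140 W/m².

ΔF = 5.01 W/m²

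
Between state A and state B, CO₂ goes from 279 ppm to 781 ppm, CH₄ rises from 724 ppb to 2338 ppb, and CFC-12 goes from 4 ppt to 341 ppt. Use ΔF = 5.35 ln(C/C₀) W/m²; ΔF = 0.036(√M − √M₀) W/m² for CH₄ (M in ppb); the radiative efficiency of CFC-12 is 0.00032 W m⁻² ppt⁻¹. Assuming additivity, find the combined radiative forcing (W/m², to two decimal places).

ΔF = 6.39 W/m²

CO₂: 5.35 × ln(781/279) = 5.35 × ln(2.79928) = 5.35 × 1.02936 = 5.5071 W/m².
CH₄: 0.036 × (√2338 − √724) = 0.036 × (48.3529 − 26.9072) = 0.036 × 21.4457 = 0.7720 W/m².
CFC-12: ΔF = 0.00032 × (341 − 4) = 0.00032 × 337 = 0.1078 W/m².
Total ΔF = 5.5071 + 0.7720 + 0.1078 = 6.3869 W/m².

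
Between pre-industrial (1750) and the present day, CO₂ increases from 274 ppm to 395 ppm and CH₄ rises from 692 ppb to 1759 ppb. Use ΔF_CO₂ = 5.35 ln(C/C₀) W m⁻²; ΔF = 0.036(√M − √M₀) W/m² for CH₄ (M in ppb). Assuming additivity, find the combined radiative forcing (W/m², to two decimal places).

CO₂: 5.35 × ln(395/274) = 5.35 × ln(1.44161) = 5.35 × 0.36576 = 1.9568 W/m².
CH₄: 0.036 × (√1759 − √692) = 0.036 × (41.9404 − 26.3059) = 0.036 × 15.6345 = 0.5628 W/m².
Total ΔF = 1.9568 + 0.5628 = 2.5196 W/m².

ΔF = 2.52 W/m²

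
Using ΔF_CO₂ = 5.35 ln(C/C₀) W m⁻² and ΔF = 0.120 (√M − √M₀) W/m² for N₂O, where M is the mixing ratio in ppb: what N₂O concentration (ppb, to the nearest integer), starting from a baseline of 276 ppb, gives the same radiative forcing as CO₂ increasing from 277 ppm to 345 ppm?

M ≈ 697 ppb

CO₂ forcing: 5.35 × ln(345/277) = 5.35 × 0.219527 = 1.17447 W/m².
Set 0.120(√M − √276) = 1.17447: √M = 1.17447/0.120 + √276 = 9.7873 + 16.6132 = 26.4005.
M = (26.4005)² = 696.99 ppb.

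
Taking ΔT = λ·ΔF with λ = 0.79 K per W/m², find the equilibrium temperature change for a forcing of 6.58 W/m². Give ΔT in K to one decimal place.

ΔT = 5.2 K

ΔT = λ ΔF = 0.79 × 6.58 = 5.1982 K.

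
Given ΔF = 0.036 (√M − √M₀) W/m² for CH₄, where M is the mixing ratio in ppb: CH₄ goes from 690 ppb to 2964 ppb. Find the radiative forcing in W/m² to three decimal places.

ΔF = 1.014 W/m²

CH₄: 0.036 × (√2964 − √690) = 0.036 × (54.4426 − 26.2679) = 0.036 × 28.1747 = 1.0143 W/m².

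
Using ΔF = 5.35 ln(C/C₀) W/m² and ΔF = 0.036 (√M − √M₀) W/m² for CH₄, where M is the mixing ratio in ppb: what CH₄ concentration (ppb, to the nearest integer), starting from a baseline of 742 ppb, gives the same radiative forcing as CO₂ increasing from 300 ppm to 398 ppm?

CO₂ forcing: 5.35 × ln(398/300) = 5.35 × 0.282670 = 1.51228 W/m².
Set 0.036(√M − √742) = 1.51228: √M = 1.51228/0.036 + √742 = 42.0078 + 27.2397 = 69.2475.
M = (69.2475)² = 4795.22 ppb.

M ≈ 4795 ppb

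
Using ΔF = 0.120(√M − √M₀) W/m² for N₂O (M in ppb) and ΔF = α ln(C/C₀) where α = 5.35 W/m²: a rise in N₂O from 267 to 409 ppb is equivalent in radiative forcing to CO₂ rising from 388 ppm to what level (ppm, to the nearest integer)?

C ≈ 423 ppm

N₂O forcing: 0.120 × (√409 − √267) = 0.120 × (20.2237 − 16.3401) = 0.120 × 3.8836 = 0.46603 W/m².
Set 5.35 ln(C/388) = 0.46603: ln(C/388) = 0.46603/5.35 = 0.08711, so C = 388 × e^0.08711 = 388 × 1.09102 = 423.32 ppm.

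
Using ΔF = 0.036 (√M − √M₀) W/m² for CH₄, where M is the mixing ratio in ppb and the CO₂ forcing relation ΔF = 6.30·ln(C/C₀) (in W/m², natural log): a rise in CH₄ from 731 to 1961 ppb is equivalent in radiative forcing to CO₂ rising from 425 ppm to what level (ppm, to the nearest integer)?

CH₄ forcing: 0.036 × (√1961 − √731) = 0.036 × (44.2832 − 27.0370) = 0.036 × 17.2462 = 0.62086 W/m².
Set 6.30 ln(C/425) = 0.62086: ln(C/425) = 0.62086/6.30 = 0.09855, so C = 425 × e^0.09855 = 425 × 1.10357 = 469.02 ppm.

C ≈ 469 ppm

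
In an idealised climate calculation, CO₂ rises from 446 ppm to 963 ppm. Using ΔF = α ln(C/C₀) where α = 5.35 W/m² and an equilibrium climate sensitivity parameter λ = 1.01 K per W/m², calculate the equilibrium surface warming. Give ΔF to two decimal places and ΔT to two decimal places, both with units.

CO₂: 5.35 × ln(963/446) = 5.35 × ln(2.15919) = 5.35 × 0.76973 = 4.1181 W/m².
ΔT = λ ΔF = 1.01 × 4.12 = 4.1612 K.

ΔF = 4.12 W/m²; ΔT = 4.16 K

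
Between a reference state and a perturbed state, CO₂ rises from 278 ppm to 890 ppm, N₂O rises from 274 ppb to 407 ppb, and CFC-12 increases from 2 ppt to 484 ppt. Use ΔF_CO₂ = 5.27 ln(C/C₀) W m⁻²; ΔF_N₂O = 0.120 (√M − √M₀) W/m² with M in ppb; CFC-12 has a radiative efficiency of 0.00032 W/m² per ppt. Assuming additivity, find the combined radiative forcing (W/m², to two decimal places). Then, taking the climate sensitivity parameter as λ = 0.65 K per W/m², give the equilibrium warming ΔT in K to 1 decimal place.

ΔF = 6.72 W/m²; ΔT = 4.4 K

CO₂: 5.27 × ln(890/278) = 5.27 × ln(3.20144) = 5.27 × 1.16360 = 6.1322 W/m².
N₂O: 0.120 × (√407 − √274) = 0.120 × (20.1742 − 16.5529) = 0.120 × 3.6213 = 0.4346 W/m².
CFC-12: ΔF = 0.00032 × (484 − 2) = 0.00032 × 482 = 0.1542 W/m².
Total ΔF = 6.1322 + 0.4346 + 0.1542 = 6.7210 W/m².
ΔT = λ ΔF = 0.65 × 6.72 = 4.3680 K.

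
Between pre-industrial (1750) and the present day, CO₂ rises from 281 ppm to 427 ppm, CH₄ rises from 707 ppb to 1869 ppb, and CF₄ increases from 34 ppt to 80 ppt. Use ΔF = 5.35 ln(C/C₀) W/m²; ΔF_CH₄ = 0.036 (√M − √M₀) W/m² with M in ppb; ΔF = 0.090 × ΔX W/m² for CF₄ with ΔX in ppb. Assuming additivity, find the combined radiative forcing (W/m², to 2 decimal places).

CO₂: 5.35 × ln(427/281) = 5.35 × ln(1.51957) = 5.35 × 0.41843 = 2.2386 W/m².
CH₄: 0.036 × (√1869 − √707) = 0.036 × (43.2319 − 26.5895) = 0.036 × 16.6424 = 0.5991 W/m².
CF₄: Δ = 80 − 34 = 46 ppt = 0.046 ppb; ΔF = 0.090 × 0.046 = 0.0041 W/m².
Total ΔF = 2.2386 + 0.5991 + 0.0041 = 2.8418 W/m².

ΔF = 2.84 W/m²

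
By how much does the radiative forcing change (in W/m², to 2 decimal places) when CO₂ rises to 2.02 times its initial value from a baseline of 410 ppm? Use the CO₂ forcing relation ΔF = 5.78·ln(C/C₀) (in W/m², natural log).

ΔF = 5.78 × ln(2.02) = 5.78 × 0.70310 = 4.0639 W/m².

ΔF = 4.06 W/m²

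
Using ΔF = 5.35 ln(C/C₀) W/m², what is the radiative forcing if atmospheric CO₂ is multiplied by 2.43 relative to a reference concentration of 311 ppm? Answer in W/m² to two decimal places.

ΔF = 5.35 × ln(2.43) = 5.35 × 0.88789 = 4.7502 W/m².

ΔF = 4.75 W/m²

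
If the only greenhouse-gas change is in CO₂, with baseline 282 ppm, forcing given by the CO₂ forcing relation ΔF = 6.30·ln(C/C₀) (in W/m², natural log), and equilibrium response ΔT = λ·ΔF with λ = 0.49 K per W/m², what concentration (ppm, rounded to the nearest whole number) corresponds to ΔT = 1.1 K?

Required forcing: ΔF = ΔT/λ = 1.1/0.49 = 2.2449 W/m².
Then ln(C/282) = ΔF/6.30 = 2.2449/6.30 = 0.35633.
So C = 282 × e^0.35633 = 282 × 1.42808 = 402.72 ppm.

C ≈ 403 ppm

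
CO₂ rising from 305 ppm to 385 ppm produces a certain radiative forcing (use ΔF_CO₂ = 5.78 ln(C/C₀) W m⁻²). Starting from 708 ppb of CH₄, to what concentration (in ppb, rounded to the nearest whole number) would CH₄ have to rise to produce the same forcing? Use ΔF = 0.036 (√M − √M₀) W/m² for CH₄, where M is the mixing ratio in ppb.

CO₂ forcing: 5.78 × ln(385/305) = 5.78 × 0.232932 = 1.34635 W/m².
Set 0.036(√M − √708) = 1.34635: √M = 1.34635/0.036 + √708 = 37.3986 + 26.6083 = 64.0069.
M = (64.0069)² = 4096.88 ppb.

M ≈ 4097 ppb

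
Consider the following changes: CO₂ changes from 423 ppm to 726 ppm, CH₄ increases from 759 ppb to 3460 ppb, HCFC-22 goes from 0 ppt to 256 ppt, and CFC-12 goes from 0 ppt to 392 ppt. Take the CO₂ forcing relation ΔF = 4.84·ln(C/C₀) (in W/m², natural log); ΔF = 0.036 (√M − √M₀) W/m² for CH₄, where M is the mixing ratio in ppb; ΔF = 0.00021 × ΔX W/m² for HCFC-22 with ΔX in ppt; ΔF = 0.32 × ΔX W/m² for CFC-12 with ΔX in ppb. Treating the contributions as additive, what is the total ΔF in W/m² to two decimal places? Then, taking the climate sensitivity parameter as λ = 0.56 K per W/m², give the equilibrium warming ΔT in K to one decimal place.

CO₂: 4.84 × ln(726/423) = 4.84 × ln(1.71631) = 4.84 × 0.54018 = 2.6145 W/m².
CH₄: 0.036 × (√3460 − √759) = 0.036 × (58.8218 − 27.5500) = 0.036 × 31.2718 = 1.1258 W/m².
HCFC-22: ΔF = 0.00021 × (256 − 0) = 0.00021 × 256 = 0.0538 W/m².
CFC-12: Δ = 392 − 0 = 392 ppt = 0.392 ppb; ΔF = 0.32 × 0.392 = 0.1254 W/m².
Total ΔF = 2.6145 + 1.1258 + 0.0538 + 0.1254 = 3.9195 W/m².
ΔT = λ ΔF = 0.56 × 3.92 = 2.1952 K.

ΔF = 3.92 W/m²; ΔT = 2.2 K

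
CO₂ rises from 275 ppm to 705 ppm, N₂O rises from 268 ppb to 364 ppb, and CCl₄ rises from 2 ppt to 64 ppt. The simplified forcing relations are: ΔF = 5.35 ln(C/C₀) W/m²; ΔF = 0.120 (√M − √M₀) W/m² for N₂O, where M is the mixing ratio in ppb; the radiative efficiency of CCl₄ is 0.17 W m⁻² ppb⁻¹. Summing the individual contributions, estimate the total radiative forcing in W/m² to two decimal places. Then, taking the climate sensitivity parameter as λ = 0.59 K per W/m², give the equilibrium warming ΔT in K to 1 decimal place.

ΔF = 5.37 W/m²; ΔT = 3.2 K

CO₂: 5.35 × ln(705/275) = 5.35 × ln(2.56364) = 5.35 × 0.94143 = 5.0367 W/m².
N₂O: 0.120 × (√364 − √268) = 0.120 × (19.0788 − 16.3707) = 0.120 × 2.7081 = 0.3250 W/m².
CCl₄: Δ = 64 − 2 = 62 ppt = 0.062 ppb; ΔF = 0.17 × 0.062 = 0.0105 W/m².
Total ΔF = 5.0367 + 0.3250 + 0.0105 = 5.3722 W/m².
ΔT = λ ΔF = 0.59 × 5.37 = 3.1683 K.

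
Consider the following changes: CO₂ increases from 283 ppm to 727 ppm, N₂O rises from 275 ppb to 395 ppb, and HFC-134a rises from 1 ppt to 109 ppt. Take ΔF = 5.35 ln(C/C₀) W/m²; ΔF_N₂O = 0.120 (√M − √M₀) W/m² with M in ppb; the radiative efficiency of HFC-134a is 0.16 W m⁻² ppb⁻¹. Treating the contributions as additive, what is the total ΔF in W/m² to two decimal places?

ΔF = 5.46 W/m²

CO₂: 5.35 × ln(727/283) = 5.35 × ln(2.56890) = 5.35 × 0.94348 = 5.0476 W/m².
N₂O: 0.120 × (√395 − √275) = 0.120 × (19.8746 − 16.5831) = 0.120 × 3.2915 = 0.3950 W/m².
HFC-134a: Δ = 109 − 1 = 108 ppt = 0.108 ppb; ΔF = 0.16 × 0.108 = 0.0173 W/m².
Total ΔF = 5.0476 + 0.3950 + 0.0173 = 5.4599 W/m².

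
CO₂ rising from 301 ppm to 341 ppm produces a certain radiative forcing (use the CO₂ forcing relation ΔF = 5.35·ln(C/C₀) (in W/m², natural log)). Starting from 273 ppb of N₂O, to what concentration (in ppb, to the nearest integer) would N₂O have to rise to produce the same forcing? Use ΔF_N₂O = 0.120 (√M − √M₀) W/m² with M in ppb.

CO₂ forcing: 5.35 × ln(341/301) = 5.35 × 0.124772 = 0.66753 W/m².
Set 0.120(√M − √273) = 0.66753: √M = 0.66753/0.120 + √273 = 5.5628 + 16.5227 = 22.0855.
M = (22.0855)² = 487.77 ppb.

M ≈ 488 ppb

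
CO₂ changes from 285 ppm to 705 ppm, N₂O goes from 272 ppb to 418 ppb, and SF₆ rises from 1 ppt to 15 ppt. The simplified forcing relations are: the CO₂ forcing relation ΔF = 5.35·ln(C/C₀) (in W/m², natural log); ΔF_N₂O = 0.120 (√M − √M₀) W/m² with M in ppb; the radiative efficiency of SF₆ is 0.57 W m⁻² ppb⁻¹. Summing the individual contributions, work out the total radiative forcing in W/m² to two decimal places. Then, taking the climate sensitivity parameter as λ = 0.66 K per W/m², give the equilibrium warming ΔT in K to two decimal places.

ΔF = 5.33 W/m²; ΔT = 3.52 K

CO₂: 5.35 × ln(705/285) = 5.35 × ln(2.47368) = 5.35 × 0.90571 = 4.8455 W/m².
N₂O: 0.120 × (√418 − √272) = 0.120 × (20.4450 − 16.4924) = 0.120 × 3.9526 = 0.4743 W/m².
SF₆: Δ = 15 − 1 = 14 ppt = 0.014 ppb; ΔF = 0.57 × 0.014 = 0.0080 W/m².
Total ΔF = 4.8455 + 0.4743 + 0.0080 = 5.3278 W/m².
ΔT = λ ΔF = 0.66 × 5.33 = 3.5178 K.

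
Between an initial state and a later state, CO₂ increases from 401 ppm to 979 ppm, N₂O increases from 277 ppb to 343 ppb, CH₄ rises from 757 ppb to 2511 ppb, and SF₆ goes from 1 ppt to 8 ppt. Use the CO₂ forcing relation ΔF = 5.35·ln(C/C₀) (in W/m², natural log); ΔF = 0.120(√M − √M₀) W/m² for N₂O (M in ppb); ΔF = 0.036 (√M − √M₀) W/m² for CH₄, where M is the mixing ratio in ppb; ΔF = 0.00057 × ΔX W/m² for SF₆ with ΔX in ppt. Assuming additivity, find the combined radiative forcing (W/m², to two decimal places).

CO₂: 5.35 × ln(979/401) = 5.35 × ln(2.44140) = 5.35 × 0.89257 = 4.7752 W/m².
N₂O: 0.120 × (√343 − √277) = 0.120 × (18.5203 − 16.6433) = 0.120 × 1.8770 = 0.2252 W/m².
CH₄: 0.036 × (√2511 − √757) = 0.036 × (50.1099 − 27.5136) = 0.036 × 22.5963 = 0.8135 W/m².
SF₆: ΔF = 0.00057 × (8 − 1) = 0.00057 × 7 = 0.0040 W/m².
Total ΔF = 4.7752 + 0.2252 + 0.8135 + 0.0040 = 5.8179 W/m².

ΔF = 5.82 W/m²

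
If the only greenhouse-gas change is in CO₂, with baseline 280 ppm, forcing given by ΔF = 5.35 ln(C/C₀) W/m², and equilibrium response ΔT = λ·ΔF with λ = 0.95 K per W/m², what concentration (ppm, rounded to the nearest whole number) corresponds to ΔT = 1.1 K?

C ≈ 348 ppm

Required forcing: ΔF = ΔT/λ = 1.1/0.95 = 1.1579 W/m².
Then ln(C/280) = ΔF/5.35 = 1.1579/5.35 = 0.21643.
So C = 280 × e^0.21643 = 280 × 1.24164 = 347.66 ppm.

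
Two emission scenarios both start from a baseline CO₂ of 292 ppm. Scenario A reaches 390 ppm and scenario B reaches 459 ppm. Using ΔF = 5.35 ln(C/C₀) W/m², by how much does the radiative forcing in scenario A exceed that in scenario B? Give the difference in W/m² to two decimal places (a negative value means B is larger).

ΔF_A − ΔF_B = -0.87 W/m²

ΔF_A = 5.35 ln(390/292) = 5.35 × 0.28939 = 1.5482 W/m².
ΔF_B = 5.35 ln(459/292) = 5.35 × 0.45230 = 2.4198 W/m².
Difference: 1.5482 − 2.4198 = -0.8716 W/m².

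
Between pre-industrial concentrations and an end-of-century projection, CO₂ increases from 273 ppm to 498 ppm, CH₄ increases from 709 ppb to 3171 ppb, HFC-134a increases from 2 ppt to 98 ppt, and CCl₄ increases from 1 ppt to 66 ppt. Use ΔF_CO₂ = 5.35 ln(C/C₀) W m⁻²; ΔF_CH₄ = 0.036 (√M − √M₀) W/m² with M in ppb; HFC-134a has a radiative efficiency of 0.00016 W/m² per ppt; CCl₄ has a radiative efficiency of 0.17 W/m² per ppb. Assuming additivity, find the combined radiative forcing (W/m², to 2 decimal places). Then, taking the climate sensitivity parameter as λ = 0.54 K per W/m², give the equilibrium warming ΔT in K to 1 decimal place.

ΔF = 4.31 W/m²; ΔT = 2.3 K

CO₂: 5.35 × ln(498/273) = 5.35 × ln(1.82418) = 5.35 × 0.60113 = 3.2160 W/m².
CH₄: 0.036 × (√3171 − √709) = 0.036 × (56.3116 − 26.6271) = 0.036 × 29.6845 = 1.0686 W/m².
HFC-134a: ΔF = 0.00016 × (98 − 2) = 0.00016 × 96 = 0.0154 W/m².
CCl₄: Δ = 66 − 1 = 65 ppt = 0.065 ppb; ΔF = 0.17 × 0.065 = 0.0111 W/m².
Total ΔF = 3.2160 + 1.0686 + 0.0154 + 0.0111 = 4.3111 W/m².
ΔT = λ ΔF = 0.54 × 4.31 = 2.3274 K.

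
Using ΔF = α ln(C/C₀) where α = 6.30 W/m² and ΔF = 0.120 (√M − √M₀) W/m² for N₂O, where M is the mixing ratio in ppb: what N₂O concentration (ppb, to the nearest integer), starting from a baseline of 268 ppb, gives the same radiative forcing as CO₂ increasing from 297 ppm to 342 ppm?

M ≈ 565 ppb

CO₂ forcing: 6.30 × ln(342/297) = 6.30 × 0.141079 = 0.88880 W/m².
Set 0.120(√M − √268) = 0.88880: √M = 0.88880/0.120 + √268 = 7.4067 + 16.3707 = 23.7774.
M = (23.7774)² = 565.36 ppb.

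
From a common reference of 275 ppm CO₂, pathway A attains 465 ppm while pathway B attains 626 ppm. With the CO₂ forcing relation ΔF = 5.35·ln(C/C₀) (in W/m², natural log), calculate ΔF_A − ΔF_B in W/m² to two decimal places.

ΔF_A − ΔF_B = -1.59 W/m²

ΔF_A = 5.35 ln(465/275) = 5.35 × 0.52527 = 2.8102 W/m².
ΔF_B = 5.35 ln(626/275) = 5.35 × 0.82258 = 4.4008 W/m².
Difference: 2.8102 − 4.4008 = -1.5906 W/m².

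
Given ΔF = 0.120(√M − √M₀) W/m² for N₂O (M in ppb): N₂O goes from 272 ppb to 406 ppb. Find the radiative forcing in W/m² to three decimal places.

ΔF = 0.439 W/m²

N₂O: 0.120 × (√406 − √272) = 0.120 × (20.1494 − 16.4924) = 0.120 × 3.6570 = 0.4388 W/m².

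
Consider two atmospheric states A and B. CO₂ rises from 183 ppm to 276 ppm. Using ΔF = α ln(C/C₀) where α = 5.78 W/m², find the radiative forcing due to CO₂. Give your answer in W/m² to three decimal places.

CO₂: 5.78 × ln(276/183) = 5.78 × ln(1.50820) = 5.78 × 0.41092 = 2.3751 W/m².

ΔF = 2.375 W/m²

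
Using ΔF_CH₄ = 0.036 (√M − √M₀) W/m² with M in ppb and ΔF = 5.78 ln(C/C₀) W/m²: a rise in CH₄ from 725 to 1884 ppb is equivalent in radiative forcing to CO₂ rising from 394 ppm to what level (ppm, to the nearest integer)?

C ≈ 437 ppm

CH₄ forcing: 0.036 × (√1884 − √725) = 0.036 × (43.4051 − 26.9258) = 0.036 × 16.4793 = 0.59325 W/m².
Set 5.78 ln(C/394) = 0.59325: ln(C/394) = 0.59325/5.78 = 0.10264, so C = 394 × e^0.10264 = 394 × 1.10809 = 436.59 ppm.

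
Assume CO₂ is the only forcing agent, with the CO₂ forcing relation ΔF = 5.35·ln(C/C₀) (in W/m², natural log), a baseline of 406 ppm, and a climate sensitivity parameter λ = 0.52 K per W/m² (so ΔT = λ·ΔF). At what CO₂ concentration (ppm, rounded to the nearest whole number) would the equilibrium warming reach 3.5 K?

Required forcing: ΔF = ΔT/λ = 3.5/0.52 = 6.7308 W/m².
Then ln(C/406) = ΔF/5.35 = 6.7308/5.35 = 1.25809.
So C = 406 × e^1.25809 = 406 × 3.51869 = 1428.59 ppm.

C ≈ 1429 ppm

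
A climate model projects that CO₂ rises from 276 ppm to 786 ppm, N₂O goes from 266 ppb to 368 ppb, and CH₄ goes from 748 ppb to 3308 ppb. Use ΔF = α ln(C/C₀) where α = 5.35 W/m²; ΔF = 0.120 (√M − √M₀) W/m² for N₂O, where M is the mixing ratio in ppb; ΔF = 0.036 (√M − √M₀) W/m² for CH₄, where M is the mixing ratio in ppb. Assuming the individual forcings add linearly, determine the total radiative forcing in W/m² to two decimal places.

CO₂: 5.35 × ln(786/276) = 5.35 × ln(2.84783) = 5.35 × 1.04656 = 5.5991 W/m².
N₂O: 0.120 × (√368 − √266) = 0.120 × (19.1833 − 16.3095) = 0.120 × 2.8738 = 0.3449 W/m².
CH₄: 0.036 × (√3308 − √748) = 0.036 × (57.5152 − 27.3496) = 0.036 × 30.1656 = 1.0860 W/m².
Total ΔF = 5.5991 + 0.3449 + 1.0860 = 7.0300 W/m².

ΔF = 7.03 W/m²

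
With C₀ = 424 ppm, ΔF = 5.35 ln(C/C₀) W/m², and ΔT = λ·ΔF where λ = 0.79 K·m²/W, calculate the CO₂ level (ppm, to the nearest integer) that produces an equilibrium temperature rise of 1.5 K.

C ≈ 605 ppm

Required forcing: ΔF = ΔT/λ = 1.5/0.79 = 1.8987 W/m².
Then ln(C/424) = ΔF/5.35 = 1.8987/5.35 = 0.35490.
So C = 424 × e^0.35490 = 424 × 1.42604 = 604.64 ppm.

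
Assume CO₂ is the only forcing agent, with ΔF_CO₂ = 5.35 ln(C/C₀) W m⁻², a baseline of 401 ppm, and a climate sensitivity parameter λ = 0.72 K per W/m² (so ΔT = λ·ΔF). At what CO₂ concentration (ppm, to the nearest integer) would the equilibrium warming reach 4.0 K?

Required forcing: ΔF = ΔT/λ = 4.0/0.72 = 5.5556 W/m².
Then ln(C/401) = ΔF/5.35 = 5.5556/5.35 = 1.03843.
So C = 401 × e^1.03843 = 401 × 2.82478 = 1132.74 ppm.

C ≈ 1133 ppm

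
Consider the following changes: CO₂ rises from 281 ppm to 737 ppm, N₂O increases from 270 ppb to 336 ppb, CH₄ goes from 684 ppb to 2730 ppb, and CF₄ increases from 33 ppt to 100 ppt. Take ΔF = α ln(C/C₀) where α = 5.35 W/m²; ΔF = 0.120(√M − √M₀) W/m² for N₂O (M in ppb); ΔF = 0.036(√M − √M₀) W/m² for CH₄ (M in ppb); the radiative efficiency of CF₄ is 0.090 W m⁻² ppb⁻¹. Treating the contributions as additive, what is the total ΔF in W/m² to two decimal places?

ΔF = 6.33 W/m²

CO₂: 5.35 × ln(737/281) = 5.35 × ln(2.62278) = 5.35 × 0.96423 = 5.1586 W/m².
N₂O: 0.120 × (√336 − √270) = 0.120 × (18.3303 − 16.4317) = 0.120 × 1.8986 = 0.2278 W/m².
CH₄: 0.036 × (√2730 − √684) = 0.036 × (52.2494 − 26.1534) = 0.036 × 26.0960 = 0.9395 W/m².
CF₄: Δ = 100 − 33 = 67 ppt = 0.067 ppb; ΔF = 0.090 × 0.067 = 0.0060 W/m².
Total ΔF = 5.1586 + 0.2278 + 0.9395 + 0.0060 = 6.3319 W/m².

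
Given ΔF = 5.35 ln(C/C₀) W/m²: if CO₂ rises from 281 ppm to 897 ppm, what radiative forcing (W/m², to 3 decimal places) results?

ΔF = 6.210 W/m²

CO₂: 5.35 × ln(897/281) = 5.35 × ln(3.19217) = 5.35 × 1.16070 = 6.2097 W/m².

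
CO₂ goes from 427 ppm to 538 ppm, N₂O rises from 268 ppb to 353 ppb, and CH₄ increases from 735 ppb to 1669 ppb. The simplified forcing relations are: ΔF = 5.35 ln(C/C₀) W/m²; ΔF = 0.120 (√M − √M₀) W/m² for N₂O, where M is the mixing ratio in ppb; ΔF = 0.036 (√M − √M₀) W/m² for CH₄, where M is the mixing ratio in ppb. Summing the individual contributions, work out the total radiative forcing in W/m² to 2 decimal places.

CO₂: 5.35 × ln(538/427) = 5.35 × ln(1.25995) = 5.35 × 0.23107 = 1.2362 W/m².
N₂O: 0.120 × (√353 − √268) = 0.120 × (18.7883 − 16.3707) = 0.120 × 2.4176 = 0.2901 W/m².
CH₄: 0.036 × (√1669 − √735) = 0.036 × (40.8534 − 27.1109) = 0.036 × 13.7425 = 0.4947 W/m².
Total ΔF = 1.2362 + 0.2901 + 0.4947 = 2.0210 W/m².

ΔF = 2.02 W/m²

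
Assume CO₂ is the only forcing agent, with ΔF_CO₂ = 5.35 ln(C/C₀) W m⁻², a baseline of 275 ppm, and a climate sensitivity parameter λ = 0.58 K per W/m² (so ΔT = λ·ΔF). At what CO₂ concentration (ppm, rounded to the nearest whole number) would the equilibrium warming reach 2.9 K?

C ≈ 700 ppm

Required forcing: ΔF = ΔT/λ = 2.9/0.58 = 5.0000 W/m².
Then ln(C/275) = ΔF/5.35 = 5.0000/5.35 = 0.93458.
So C = 275 × e^0.93458 = 275 × 2.54614 = 700.19 ppm.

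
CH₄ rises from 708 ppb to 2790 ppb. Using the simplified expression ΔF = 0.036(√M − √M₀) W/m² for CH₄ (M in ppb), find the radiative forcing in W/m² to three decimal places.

CH₄: 0.036 × (√2790 − √708) = 0.036 × (52.8205 − 26.6083) = 0.036 × 26.2122 = 0.9436 W/m².

ΔF = 0.944 W/m²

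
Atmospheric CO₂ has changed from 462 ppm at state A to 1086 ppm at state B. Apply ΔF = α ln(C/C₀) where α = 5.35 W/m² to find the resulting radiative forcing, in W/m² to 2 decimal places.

CO₂: 5.35 × ln(1086/462) = 5.35 × ln(2.35065) = 5.35 × 0.85469 = 4.5726 W/m².

ΔF = 4.57 W/m²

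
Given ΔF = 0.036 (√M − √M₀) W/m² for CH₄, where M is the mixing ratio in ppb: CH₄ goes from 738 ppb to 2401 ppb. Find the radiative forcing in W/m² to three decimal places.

CH₄: 0.036 × (√2401 − √738) = 0.036 × (49.0000 − 27.1662) = 0.036 × 21.8338 = 0.7860 W/m².

ΔF = 0.786 W/m²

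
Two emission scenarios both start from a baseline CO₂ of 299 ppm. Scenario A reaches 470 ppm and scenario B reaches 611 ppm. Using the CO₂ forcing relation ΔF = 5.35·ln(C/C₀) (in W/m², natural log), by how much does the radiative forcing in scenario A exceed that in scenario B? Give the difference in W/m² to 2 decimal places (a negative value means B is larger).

ΔF_A − ΔF_B = -1.40 W/m²

ΔF_A = 5.35 ln(470/299) = 5.35 × 0.45229 = 2.4198 W/m².
ΔF_B = 5.35 ln(611/299) = 5.35 × 0.71465 = 3.8234 W/m².
Difference: 2.4198 − 3.8234 = -1.4036 W/m².
(Equivalently, ΔF_A − ΔF_B = 5.35 ln(470/611) = 5.35 × -0.26236 = -1.4036 W/m².)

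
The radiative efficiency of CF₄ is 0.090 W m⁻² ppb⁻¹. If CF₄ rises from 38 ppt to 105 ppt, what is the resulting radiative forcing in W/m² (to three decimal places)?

ΔF = 0.006 W/m²

CF₄: Δ = 105 − 38 = 67 ppt = 0.067 ppb; ΔF = 0.090 × 0.067 = 0.0060 W/m².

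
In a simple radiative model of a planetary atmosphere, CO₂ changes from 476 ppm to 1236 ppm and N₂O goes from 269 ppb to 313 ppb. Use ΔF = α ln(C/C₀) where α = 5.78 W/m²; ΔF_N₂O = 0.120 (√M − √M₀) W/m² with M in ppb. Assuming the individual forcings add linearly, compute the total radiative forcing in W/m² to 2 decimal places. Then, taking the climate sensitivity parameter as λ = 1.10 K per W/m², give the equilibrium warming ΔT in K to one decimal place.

CO₂: 5.78 × ln(1236/476) = 5.78 × ln(2.59664) = 5.78 × 0.95422 = 5.5154 W/m².
N₂O: 0.120 × (√313 − √269) = 0.120 × (17.6918 − 16.4012) = 0.120 × 1.2906 = 0.1549 W/m².
Total ΔF = 5.5154 + 0.1549 = 5.6703 W/m².
ΔT = λ ΔF = 1.10 × 5.67 = 6.2370 K.

ΔF = 5.67 W/m²; ΔT = 6.2 K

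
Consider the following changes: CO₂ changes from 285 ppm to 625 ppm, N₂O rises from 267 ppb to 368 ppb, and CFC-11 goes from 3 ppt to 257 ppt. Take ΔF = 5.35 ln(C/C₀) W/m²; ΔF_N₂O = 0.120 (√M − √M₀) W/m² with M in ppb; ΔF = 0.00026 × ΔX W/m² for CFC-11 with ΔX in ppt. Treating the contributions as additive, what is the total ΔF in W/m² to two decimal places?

CO₂: 5.35 × ln(625/285) = 5.35 × ln(2.19298) = 5.35 × 0.78526 = 4.2011 W/m².
N₂O: 0.120 × (√368 − √267) = 0.120 × (19.1833 − 16.3401) = 0.120 × 2.8432 = 0.3412 W/m².
CFC-11: ΔF = 0.00026 × (257 − 3) = 0.00026 × 254 = 0.0660 W/m².
Total ΔF = 4.2011 + 0.3412 + 0.0660 = 4.6083 W/m².

ΔF = 4.61 W/m²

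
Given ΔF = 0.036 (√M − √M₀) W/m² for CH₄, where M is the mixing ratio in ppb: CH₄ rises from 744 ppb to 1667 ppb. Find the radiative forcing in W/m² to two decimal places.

CH₄: 0.036 × (√1667 − √744) = 0.036 × (40.8289 − 27.2764) = 0.036 × 13.5525 = 0.4879 W/m².

ΔF = 0.49 W/m²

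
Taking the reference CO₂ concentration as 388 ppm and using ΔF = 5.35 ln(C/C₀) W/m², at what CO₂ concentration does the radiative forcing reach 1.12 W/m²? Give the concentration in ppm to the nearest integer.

C ≈ 478 ppm

Set 5.35 ln(C/388) = 1.12, so ln(C/388) = 1.12/5.35 = 0.20935.
Then C/388 = e^0.20935 = 1.23288, giving C = 388 × 1.23288 = 478.36 ppm.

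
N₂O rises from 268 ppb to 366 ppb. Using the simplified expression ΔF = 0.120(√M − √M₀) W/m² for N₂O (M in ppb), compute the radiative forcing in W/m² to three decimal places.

N₂O: 0.120 × (√366 − √268) = 0.120 × (19.1311 − 16.3707) = 0.120 × 2.7604 = 0.3312 W/m².

ΔF = 0.331 W/m²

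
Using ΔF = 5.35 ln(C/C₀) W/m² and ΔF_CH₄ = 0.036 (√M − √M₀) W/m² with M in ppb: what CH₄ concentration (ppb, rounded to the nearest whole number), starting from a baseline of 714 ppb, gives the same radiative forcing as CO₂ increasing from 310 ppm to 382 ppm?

CO₂ forcing: 5.35 × ln(382/310) = 5.35 × 0.208848 = 1.11734 W/m².
Set 0.036(√M − √714) = 1.11734: √M = 1.11734/0.036 + √714 = 31.0372 + 26.7208 = 57.7580.
M = (57.7580)² = 3335.99 ppb.

M ≈ 3336 ppb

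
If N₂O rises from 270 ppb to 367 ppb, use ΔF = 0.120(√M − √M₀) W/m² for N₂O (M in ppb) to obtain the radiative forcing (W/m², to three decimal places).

ΔF = 0.327 W/m²

N₂O: 0.120 × (√367 − √270) = 0.120 × (19.1572 − 16.4317) = 0.120 × 2.7255 = 0.3271 W/m².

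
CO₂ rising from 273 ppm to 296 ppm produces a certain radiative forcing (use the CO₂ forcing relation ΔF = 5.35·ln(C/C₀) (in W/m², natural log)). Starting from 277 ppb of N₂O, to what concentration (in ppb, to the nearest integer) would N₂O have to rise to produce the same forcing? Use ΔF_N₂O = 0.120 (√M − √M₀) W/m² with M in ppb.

CO₂ forcing: 5.35 × ln(296/273) = 5.35 × 0.080888 = 0.43275 W/m².
Set 0.120(√M − √277) = 0.43275: √M = 0.43275/0.120 + √277 = 3.6063 + 16.6433 = 20.2496.
M = (20.2496)² = 410.05 ppb.

M ≈ 410 ppb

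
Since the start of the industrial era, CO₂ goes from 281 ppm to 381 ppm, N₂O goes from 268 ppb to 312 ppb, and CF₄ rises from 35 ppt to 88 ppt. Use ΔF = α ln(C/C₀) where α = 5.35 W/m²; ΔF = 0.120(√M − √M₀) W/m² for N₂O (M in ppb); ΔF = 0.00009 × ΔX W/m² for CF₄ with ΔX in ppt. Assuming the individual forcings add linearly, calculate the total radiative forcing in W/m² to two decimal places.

CO₂: 5.35 × ln(381/281) = 5.35 × ln(1.35587) = 5.35 × 0.30444 = 1.6288 W/m².
N₂O: 0.120 × (√312 − √268) = 0.120 × (17.6635 − 16.3707) = 0.120 × 1.2928 = 0.1551 W/m².
CF₄: ΔF = 0.00009 × (88 − 35) = 0.00009 × 53 = 0.0048 W/m².
Total ΔF = 1.6288 + 0.1551 + 0.0048 = 1.7887 W/m².

ΔF = 1.79 W/m²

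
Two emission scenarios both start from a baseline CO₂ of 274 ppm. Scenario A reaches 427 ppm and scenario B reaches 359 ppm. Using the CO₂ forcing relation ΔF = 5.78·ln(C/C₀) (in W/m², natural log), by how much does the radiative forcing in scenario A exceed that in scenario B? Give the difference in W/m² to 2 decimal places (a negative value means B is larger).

ΔF_A = 5.78 ln(427/274) = 5.78 × 0.44366 = 2.5644 W/m².
ΔF_B = 5.78 ln(359/274) = 5.78 × 0.27019 = 1.5617 W/m².
Difference: 2.5644 − 1.5617 = 1.0027 W/m².

ΔF_A − ΔF_B = 1.00 W/m²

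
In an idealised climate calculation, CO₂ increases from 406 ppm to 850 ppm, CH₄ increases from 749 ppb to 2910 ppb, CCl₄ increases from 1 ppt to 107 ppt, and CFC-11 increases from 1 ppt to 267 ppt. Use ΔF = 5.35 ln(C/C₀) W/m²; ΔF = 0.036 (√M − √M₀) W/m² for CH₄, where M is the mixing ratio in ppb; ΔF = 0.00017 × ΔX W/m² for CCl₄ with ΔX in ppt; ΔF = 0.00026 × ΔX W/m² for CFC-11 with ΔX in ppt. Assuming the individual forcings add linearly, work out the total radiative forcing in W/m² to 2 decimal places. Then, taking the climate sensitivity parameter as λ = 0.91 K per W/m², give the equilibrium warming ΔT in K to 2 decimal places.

CO₂: 5.35 × ln(850/406) = 5.35 × ln(2.09360) = 5.35 × 0.73889 = 3.9531 W/m².
CH₄: 0.036 × (√2910 − √749) = 0.036 × (53.9444 − 27.3679) = 0.036 × 26.5765 = 0.9568 W/m².
CCl₄: ΔF = 0.00017 × (107 − 1) = 0.00017 × 106 = 0.0180 W/m².
CFC-11: ΔF = 0.00026 × (267 − 1) = 0.00026 × 266 = 0.0692 W/m².
Total ΔF = 3.9531 + 0.9568 + 0.0180 + 0.0692 = 4.9971 W/m².
ΔT = λ ΔF = 0.91 × 5.00 = 4.5500 K.

ΔF = 5.00 W/m²; ΔT = 4.55 K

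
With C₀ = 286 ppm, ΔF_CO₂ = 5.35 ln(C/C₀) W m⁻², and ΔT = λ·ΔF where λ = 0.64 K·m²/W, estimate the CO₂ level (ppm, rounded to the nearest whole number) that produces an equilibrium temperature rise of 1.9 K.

C ≈ 498 ppm

Required forcing: ΔF = ΔT/λ = 1.9/0.64 = 2.9688 W/m².
Then ln(C/286) = ΔF/5.35 = 2.9688/5.35 = 0.55492.
So C = 286 × e^0.55492 = 286 × 1.74180 = 498.15 ppm.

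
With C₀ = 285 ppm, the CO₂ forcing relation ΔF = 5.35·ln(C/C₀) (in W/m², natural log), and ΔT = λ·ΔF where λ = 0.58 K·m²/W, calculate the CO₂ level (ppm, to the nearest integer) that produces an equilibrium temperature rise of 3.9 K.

Required forcing: ΔF = ΔT/λ = 3.9/0.58 = 6.7241 W/m².
Then ln(C/285) = ΔF/5.35 = 6.7241/5.35 = 1.25684.
So C = 285 × e^1.25684 = 285 × 3.51430 = 1001.58 ppm.

C ≈ 1002 ppm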